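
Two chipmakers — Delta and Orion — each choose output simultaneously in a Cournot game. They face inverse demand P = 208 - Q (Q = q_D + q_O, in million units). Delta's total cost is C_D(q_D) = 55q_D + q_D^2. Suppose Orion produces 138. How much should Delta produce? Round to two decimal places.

3.75

With the rival's output fixed at 138, Delta's profit is π_D = (208 - 138 - q_D)q_D - (55q_D + q_D²) = (70 - q_D)q_D - (55q_D + q_D²).
∂π_D/∂q_D = 15 - 4q_D = 0, so q_D = 15/4.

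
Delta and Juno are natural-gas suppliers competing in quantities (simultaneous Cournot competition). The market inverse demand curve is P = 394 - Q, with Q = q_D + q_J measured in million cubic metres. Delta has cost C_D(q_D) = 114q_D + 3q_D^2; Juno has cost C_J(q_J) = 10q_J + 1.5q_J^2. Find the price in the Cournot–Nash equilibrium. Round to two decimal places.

296.36

Delta's profit: π_D = (394 - Q)q_D - (114q_D + 3q_D²). Setting ∂π_D/∂q_D = 0: 280 - 8q_D - (q_J) = 0.
Juno's first-order condition: 384 - 5q_J - (q_D) = 0.
Rearranging gives the reaction functions q_D = (280 - q_J)/8 and q_J = (384 - q_D)/5.
Substituting one into the other gives q_D = 1016/39 and q_J = 71.5897.
Total output Q = 97.6410, so price P = 394 - 97.6410 = 296.3590.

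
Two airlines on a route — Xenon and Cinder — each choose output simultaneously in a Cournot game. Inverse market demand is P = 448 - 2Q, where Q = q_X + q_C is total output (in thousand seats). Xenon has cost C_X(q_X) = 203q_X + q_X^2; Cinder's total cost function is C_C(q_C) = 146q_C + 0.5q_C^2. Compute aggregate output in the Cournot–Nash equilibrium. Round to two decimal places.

74.73

Xenon's profit: π_X = (448 - 2Q)q_X - (203q_X + q_X²). Setting ∂π_X/∂q_X = 0: 245 - 6q_X - 2(q_C) = 0.
Cinder's first-order condition: 302 - 5q_C - 2(q_X) = 0.
Rearranging gives the reaction functions q_X = (245 - 2q_C)/6 and q_C = (302 - 2q_X)/5.
Substituting one into the other gives q_X = 621/26 and q_C = 661/13.
Total output Q = 621/26 + 661/13 = 1943/26.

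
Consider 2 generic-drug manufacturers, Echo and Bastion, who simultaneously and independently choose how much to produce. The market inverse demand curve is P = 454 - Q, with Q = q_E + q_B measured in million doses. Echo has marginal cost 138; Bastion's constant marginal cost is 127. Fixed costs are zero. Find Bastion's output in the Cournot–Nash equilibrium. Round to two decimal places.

Echo's profit: π_E = (454 - Q)q_E - (138q_E). Setting ∂π_E/∂q_E = 0: 316 - 2q_E - (q_B) = 0.
Bastion's profit: π_B = (454 - Q)q_B - (127q_B). Setting ∂π_B/∂q_B = 0: 327 - 2q_B - (q_E) = 0.
So q_E = (316 - q_B)/2 and q_B = (327 - q_E)/2.
Solving the pair: q_E = 305/3, q_B = 338/3.

112.67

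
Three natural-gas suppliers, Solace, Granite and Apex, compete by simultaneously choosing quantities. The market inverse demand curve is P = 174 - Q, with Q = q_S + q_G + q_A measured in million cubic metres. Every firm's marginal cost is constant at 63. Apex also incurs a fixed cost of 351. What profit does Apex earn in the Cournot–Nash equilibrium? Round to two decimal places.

419.06

Each firm earns π_i = (174 - Q)q_i - 63q_i.
Setting ∂π_i/∂q_i = 0 with rivals' quantities fixed: 111 - 2q_i - Σ_{j≠i} q_j = 0.
With identical firms every q_j equals q_i, so Σ_{j≠i} q_j = 2q_i and 111 = 4q_i, giving q_i = 111/4.
Price P = 174 - 333/4 = 363/4.
Apex's profit: (363/4 - 63)·(111/4) - 351 = 419.0625.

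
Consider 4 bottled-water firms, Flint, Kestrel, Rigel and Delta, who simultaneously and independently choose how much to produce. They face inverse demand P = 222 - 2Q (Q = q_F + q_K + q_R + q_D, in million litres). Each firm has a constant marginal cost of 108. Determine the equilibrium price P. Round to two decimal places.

130.80

A representative firm's profit is π_i = q_i(222 - 2Q) - 108q_i.
Setting ∂π_i/∂q_i = 0 with rivals' quantities fixed: 114 - 4q_i - 2·Σ_{j≠i} q_j = 0.
With identical firms every q_j equals q_i, so Σ_{j≠i} q_j = 3q_i and 114 = 10q_i, giving q_i = 57/5.
Total output Q = 228/5, so price P = 222 - 2·(228/5) = 654/5.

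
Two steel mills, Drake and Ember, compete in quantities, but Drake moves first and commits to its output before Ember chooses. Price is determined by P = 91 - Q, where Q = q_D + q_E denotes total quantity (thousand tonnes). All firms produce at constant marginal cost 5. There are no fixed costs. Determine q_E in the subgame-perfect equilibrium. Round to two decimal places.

The follower Ember best-responds to any q_D: π_E = (91 - Q)q_E - 5q_E.
Setting the follower's marginal profit to zero, 86 - q_D - 2q_E = 0, i.e. q_E = (86 - q_D)/2.
Drake substitutes q_E(q_D) into its own profit: π_D = q_D(91 - q_D - (86 - q_D)/2) - 5q_D = (48 - (1/2)q_D)q_D - 5q_D.
Maximising: ∂π_D/∂q_D = 43 - q_D = 0, giving q_D = 43.
Then q_E = (86 - 43)/2 = 43/2.

21.50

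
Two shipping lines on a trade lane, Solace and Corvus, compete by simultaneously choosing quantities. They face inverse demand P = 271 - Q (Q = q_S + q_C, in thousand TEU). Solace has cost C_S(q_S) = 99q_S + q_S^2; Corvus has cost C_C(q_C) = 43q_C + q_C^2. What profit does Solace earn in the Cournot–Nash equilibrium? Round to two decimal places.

Solace's profit: π_S = (271 - Q)q_S - (99q_S + q_S²). Setting ∂π_S/∂q_S = 0: 172 - 4q_S - (q_C) = 0.
Corvus's profit: π_C = (271 - Q)q_C - (43q_C + q_C²). Setting ∂π_C/∂q_C = 0: 228 - 4q_C - (q_S) = 0.
So q_S = (172 - q_C)/4 and q_C = (228 - q_S)/4.
Substituting one into the other gives q_S = 92/3 and q_C = 148/3.
Price P = 271 - 80 = 191.
Solace's profit: 191·(92/3) - 99·(92/3) - (92/3)² = 1880.8889.

1880.89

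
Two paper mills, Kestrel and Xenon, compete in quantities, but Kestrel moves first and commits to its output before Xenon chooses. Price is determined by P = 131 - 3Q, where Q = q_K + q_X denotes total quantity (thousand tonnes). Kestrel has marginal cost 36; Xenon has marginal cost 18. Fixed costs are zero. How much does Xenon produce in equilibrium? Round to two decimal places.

12.42

The follower Xenon best-responds to any q_K: π_X = (131 - 3Q)q_X - 18q_X.
Setting the follower's marginal profit to zero, 113 - 3q_K - 6q_X = 0, i.e. q_X = (113 - 3q_K)/6.
Kestrel substitutes q_X(q_K) into its own profit: π_K = q_K(131 - 3q_K - (113 - 3q_K)/2) - 36q_K = (149/2 - (3/2)q_K)q_K - 36q_K.
Leader FOC: 77/2 - 3q_K = 0, so q_K = 77/6.
Then q_X = (113 - 3·(77/6))/6 = 149/12.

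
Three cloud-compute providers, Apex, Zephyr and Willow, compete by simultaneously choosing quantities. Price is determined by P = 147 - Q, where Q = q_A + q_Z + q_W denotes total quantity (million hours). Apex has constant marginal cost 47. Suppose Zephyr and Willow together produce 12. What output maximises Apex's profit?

44

With rivals' combined output fixed at 12, Apex's profit is π_A = (147 - 12 - q_A)q_A - (47q_A) = (135 - q_A)q_A - (47q_A).
∂π_A/∂q_A = 88 - 2q_A = 0, so q_A = 44.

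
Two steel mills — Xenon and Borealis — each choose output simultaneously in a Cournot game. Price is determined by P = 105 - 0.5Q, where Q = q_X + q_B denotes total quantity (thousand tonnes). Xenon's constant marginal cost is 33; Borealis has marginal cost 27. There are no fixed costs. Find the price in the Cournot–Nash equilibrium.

55

Xenon's profit: π_X = (105 - 0.5Q)q_X - (33q_X). Setting ∂π_X/∂q_X = 0: 72 - q_X - (1/2)(q_B) = 0.
Borealis's profit: π_B = (105 - 0.5Q)q_B - (27q_B). Setting ∂π_B/∂q_B = 0: 78 - q_B - (1/2)(q_X) = 0.
So q_X = (72 - (1/2)q_B) and q_B = (78 - (1/2)q_X).
Solving the pair: q_X = 44, q_B = 56.
Total output Q = 100, so price P = 105 - (1/2)·100 = 55.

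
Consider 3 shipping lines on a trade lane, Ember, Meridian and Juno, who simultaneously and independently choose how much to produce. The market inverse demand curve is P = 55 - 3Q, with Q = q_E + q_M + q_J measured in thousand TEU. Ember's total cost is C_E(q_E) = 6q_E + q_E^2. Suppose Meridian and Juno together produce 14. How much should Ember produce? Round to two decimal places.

0.88

With rivals' combined output fixed at 14, Ember's profit is π_E = (55 - 3·14 - 3q_E)q_E - (6q_E + q_E²) = (13 - 3q_E)q_E - (6q_E + q_E²).
∂π_E/∂q_E = 7 - 8q_E = 0, so q_E = 7/8.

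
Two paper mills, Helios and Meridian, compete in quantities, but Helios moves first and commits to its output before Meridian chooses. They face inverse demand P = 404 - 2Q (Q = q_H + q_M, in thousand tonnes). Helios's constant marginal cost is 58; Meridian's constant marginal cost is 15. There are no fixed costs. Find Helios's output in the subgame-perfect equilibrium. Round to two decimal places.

Solve by backward induction. Given q_H, the follower Meridian maximises π_M = (404 - 2q_H - 2q_M)q_M - 15q_M.
Setting the follower's marginal profit to zero, 389 - 2q_H - 4q_M = 0, i.e. q_M = (389 - 2q_H)/4.
Helios substitutes q_M(q_H) into its own profit: π_H = q_H(404 - 2q_H - (389 - 2q_H)/2) - 58q_H = (419/2 - q_H)q_H - 58q_H.
Leader FOC: 303/2 - 2q_H = 0, so q_H = 303/4.
Then q_M = (389 - 2·(303/4))/4 = 475/8.

75.75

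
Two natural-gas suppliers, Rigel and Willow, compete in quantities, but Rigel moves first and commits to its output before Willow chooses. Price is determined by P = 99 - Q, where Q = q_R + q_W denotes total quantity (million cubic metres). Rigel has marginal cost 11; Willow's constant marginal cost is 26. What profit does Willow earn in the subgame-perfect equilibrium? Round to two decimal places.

The follower Willow best-responds to any q_R: π_W = (99 - Q)q_W - 26q_W.
Setting the follower's marginal profit to zero, 73 - q_R - 2q_W = 0, i.e. q_W = (73 - q_R)/2.
The leader anticipates this reaction. Substituting into P = 99 - Q gives P = 125/2 - (1/2)q_R, so π_R = (125/2 - (1/2)q_R)q_R - 11q_R.
The leader's first-order condition 103/2 - q_R = 0 yields q_R = 103/2.
Then q_W = (73 - 103/2)/2 = 43/4.
Price P = 99 - 249/4 = 147/4.
Willow's profit: (147/4 - 26)·(43/4) = 1849/16.

115.56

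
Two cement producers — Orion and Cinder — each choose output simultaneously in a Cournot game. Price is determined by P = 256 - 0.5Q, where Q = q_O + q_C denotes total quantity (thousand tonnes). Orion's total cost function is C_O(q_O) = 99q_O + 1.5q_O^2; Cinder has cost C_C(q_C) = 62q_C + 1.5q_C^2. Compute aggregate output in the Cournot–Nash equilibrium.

Orion's profit: π_O = (256 - 0.5Q)q_O - (99q_O + (3/2)q_O²). Setting ∂π_O/∂q_O = 0: 157 - 4q_O - (1/2)(q_C) = 0.
Cinder's profit: π_C = (256 - 0.5Q)q_C - (62q_C + (3/2)q_C²). Setting ∂π_C/∂q_C = 0: 194 - 4q_C - (1/2)(q_O) = 0.
Best responses: q_O = (157 - (1/2)q_C)/4, q_C = (194 - (1/2)q_O)/4.
Substituting one into the other gives q_O = 236/7 and q_C = 310/7.
Total output Q = 236/7 + 310/7 = 78.

78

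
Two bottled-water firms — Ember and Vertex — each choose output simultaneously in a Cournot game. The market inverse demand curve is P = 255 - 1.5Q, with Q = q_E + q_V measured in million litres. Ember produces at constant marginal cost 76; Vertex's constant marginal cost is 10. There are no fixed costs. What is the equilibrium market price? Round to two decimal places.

113.67

Ember's profit: π_E = (255 - 1.5Q)q_E - (76q_E). Setting ∂π_E/∂q_E = 0: 179 - 3q_E - (3/2)(q_V) = 0.
Vertex's profit: π_V = (255 - 1.5Q)q_V - (10q_V). Setting ∂π_V/∂q_V = 0: 245 - 3q_V - (3/2)(q_E) = 0.
Best responses: q_E = (179 - (3/2)q_V)/3, q_V = (245 - (3/2)q_E)/3.
Substituting one into the other gives q_E = 226/9 and q_V = 622/9.
Total output Q = 848/9, so price P = 255 - (3/2)·(848/9) = 341/3.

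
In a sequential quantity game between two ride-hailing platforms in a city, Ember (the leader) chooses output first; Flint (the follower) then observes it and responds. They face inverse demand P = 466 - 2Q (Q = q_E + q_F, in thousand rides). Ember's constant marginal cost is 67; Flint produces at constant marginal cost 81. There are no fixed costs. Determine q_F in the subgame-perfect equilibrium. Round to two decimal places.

44.63

Solve by backward induction. Given q_E, the follower Flint maximises π_F = (466 - 2q_E - 2q_F)q_F - 81q_F.
Follower FOC: 385 - 2q_E - 4q_F = 0, so q_F(q_E) = (385 - 2q_E)/4.
The leader anticipates this reaction. Substituting into P = 466 - 2Q gives P = 547/2 - q_E, so π_E = (547/2 - q_E)q_E - 67q_E.
The leader's first-order condition 413/2 - 2q_E = 0 yields q_E = 413/4.
Then q_F = (385 - 2·(413/4))/4 = 357/8.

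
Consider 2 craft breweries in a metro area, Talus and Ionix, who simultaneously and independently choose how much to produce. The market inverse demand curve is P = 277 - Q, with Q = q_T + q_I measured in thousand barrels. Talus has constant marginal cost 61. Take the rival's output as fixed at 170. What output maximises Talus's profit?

With the rival's output fixed at 170, Talus's profit is π_T = (277 - 170 - q_T)q_T - (61q_T) = (107 - q_T)q_T - (61q_T).
∂π_T/∂q_T = 46 - 2q_T = 0, so q_T = 23.

23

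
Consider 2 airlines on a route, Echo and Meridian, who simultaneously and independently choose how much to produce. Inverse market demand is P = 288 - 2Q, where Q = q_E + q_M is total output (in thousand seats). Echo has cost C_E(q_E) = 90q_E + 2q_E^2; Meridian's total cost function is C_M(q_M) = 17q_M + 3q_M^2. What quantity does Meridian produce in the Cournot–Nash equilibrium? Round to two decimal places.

23.32

Echo's profit: π_E = (288 - 2Q)q_E - (90q_E + 2q_E²). Setting ∂π_E/∂q_E = 0: 198 - 8q_E - 2(q_M) = 0.
Meridian's first-order condition: 271 - 10q_M - 2(q_E) = 0.
So q_E = (198 - 2q_M)/8 and q_M = (271 - 2q_E)/10.
Solving the pair: q_E = 719/38, q_M = 443/19.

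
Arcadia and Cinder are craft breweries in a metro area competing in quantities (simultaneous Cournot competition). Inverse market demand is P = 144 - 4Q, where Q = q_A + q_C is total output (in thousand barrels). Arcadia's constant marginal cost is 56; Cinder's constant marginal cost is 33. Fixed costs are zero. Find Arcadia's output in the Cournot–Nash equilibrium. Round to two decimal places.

Arcadia's profit: π_A = (144 - 4Q)q_A - (56q_A). Setting ∂π_A/∂q_A = 0: 88 - 8q_A - 4(q_C) = 0.
Cinder's profit: π_C = (144 - 4Q)q_C - (33q_C). Setting ∂π_C/∂q_C = 0: 111 - 8q_C - 4(q_A) = 0.
Rearranging gives the reaction functions q_A = (88 - 4q_C)/8 and q_C = (111 - 4q_A)/8.
Substituting one into the other gives q_A = 65/12 and q_C = 67/6.

5.42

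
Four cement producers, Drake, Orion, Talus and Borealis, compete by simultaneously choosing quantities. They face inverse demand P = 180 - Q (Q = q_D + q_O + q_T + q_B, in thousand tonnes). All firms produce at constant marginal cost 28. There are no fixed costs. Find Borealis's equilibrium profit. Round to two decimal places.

924.16

Each firm earns π_i = (180 - Q)q_i - 28q_i.
Setting ∂π_i/∂q_i = 0 with rivals' quantities fixed: 152 - 2q_i - Σ_{j≠i} q_j = 0.
With identical firms every q_j equals q_i, so Σ_{j≠i} q_j = 3q_i and 152 = 5q_i, giving q_i = 152/5.
Price P = 180 - 608/5 = 292/5.
Borealis's profit: (292/5 - 28)·(152/5) = 924.1600.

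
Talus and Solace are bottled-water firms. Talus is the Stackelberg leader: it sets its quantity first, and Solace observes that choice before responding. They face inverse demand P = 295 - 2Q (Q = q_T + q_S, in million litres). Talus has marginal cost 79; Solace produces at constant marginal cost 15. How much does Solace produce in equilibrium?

The follower Solace best-responds to any q_T: π_S = (295 - 2Q)q_S - 15q_S.
Follower FOC: 280 - 2q_T - 4q_S = 0, so q_S(q_T) = (280 - 2q_T)/4.
The leader anticipates this reaction. Substituting into P = 295 - 2Q gives P = 155 - q_T, so π_T = (155 - q_T)q_T - 79q_T.
The leader's first-order condition 76 - 2q_T = 0 yields q_T = 38.
Then q_S = (280 - 2·38)/4 = 51.

51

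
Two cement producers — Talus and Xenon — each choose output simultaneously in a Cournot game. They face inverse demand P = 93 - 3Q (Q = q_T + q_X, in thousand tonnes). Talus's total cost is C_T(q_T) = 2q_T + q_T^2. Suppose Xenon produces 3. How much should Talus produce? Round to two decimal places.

With the rival's output fixed at 3, Talus's profit is π_T = (93 - 3·3 - 3q_T)q_T - (2q_T + q_T²) = (84 - 3q_T)q_T - (2q_T + q_T²).
∂π_T/∂q_T = 82 - 8q_T = 0, so q_T = 41/4.

10.25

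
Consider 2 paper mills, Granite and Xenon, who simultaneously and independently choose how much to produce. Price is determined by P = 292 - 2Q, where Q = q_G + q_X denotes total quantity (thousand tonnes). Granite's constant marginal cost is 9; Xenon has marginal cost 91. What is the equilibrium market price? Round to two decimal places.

130.67

Granite's profit: π_G = (292 - 2Q)q_G - (9q_G). Setting ∂π_G/∂q_G = 0: 283 - 4q_G - 2(q_X) = 0.
Xenon's profit: π_X = (292 - 2Q)q_X - (91q_X). Setting ∂π_X/∂q_X = 0: 201 - 4q_X - 2(q_G) = 0.
So q_G = (283 - 2q_X)/4 and q_X = (201 - 2q_G)/4.
Substituting one into the other gives q_G = 365/6 and q_X = 119/6.
Total output Q = 242/3, so price P = 292 - 2·(242/3) = 392/3.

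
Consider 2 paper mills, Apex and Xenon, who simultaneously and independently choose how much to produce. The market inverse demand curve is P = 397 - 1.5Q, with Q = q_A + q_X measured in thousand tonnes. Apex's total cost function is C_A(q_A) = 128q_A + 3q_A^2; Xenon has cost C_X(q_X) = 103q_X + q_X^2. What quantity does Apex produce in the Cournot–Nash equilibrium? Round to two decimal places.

21.15

Apex's profit: π_A = (397 - 1.5Q)q_A - (128q_A + 3q_A²). Setting ∂π_A/∂q_A = 0: 269 - 9q_A - (3/2)(q_X) = 0.
Xenon's first-order condition: 294 - 5q_X - (3/2)(q_A) = 0.
So q_A = (269 - (3/2)q_X)/9 and q_X = (294 - (3/2)q_A)/5.
Substituting one into the other gives q_A = 21.1462 and q_X = 52.4561.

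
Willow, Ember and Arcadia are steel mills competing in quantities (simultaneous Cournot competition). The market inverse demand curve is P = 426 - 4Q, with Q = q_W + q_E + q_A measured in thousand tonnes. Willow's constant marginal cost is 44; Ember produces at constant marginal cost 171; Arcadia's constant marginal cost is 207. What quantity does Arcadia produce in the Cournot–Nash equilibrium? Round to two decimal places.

Willow's profit: π_W = (426 - 4Q)q_W - (44q_W). Setting ∂π_W/∂q_W = 0: 382 - 8q_W - 4(q_E + q_A) = 0.
Ember's first-order condition: 255 - 8q_E - 4(q_W + q_A) = 0.
Arcadia's profit: π_A = (426 - 4Q)q_A - (207q_A). Setting ∂π_A/∂q_A = 0: 219 - 8q_A - 4(q_W + q_E) = 0.
Adding the 3 first-order conditions: 856 − 16Q = 0, so Q = 107/2.
Back-substituting: q_W = (382 − 214)/4 = 42, q_E = (255 − 214)/4 = 41/4, q_A = (219 − 214)/4 = 5/4.

1.25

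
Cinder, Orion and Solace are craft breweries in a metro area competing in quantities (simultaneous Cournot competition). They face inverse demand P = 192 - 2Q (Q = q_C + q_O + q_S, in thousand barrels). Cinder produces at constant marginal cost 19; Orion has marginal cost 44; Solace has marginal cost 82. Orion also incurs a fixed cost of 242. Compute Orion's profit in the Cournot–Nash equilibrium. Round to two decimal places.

568.03

Cinder's profit: π_C = (192 - 2Q)q_C - (19q_C). Setting ∂π_C/∂q_C = 0: 173 - 4q_C - 2(q_O + q_S) = 0.
Orion's profit: π_O = (192 - 2Q)q_O - (44q_O). Setting ∂π_O/∂q_O = 0: 148 - 4q_O - 2(q_C + q_S) = 0.
Solace's profit: π_S = (192 - 2Q)q_S - (82q_S). Setting ∂π_S/∂q_S = 0: 110 - 4q_S - 2(q_C + q_O) = 0.
Summing all 3 equations gives 431 − 8Q = 0, hence Q = 431/8.
Back-substituting: q_C = (173 − 431/4)/2 = 261/8, q_O = (148 − 431/4)/2 = 161/8, q_S = (110 − 431/4)/2 = 9/8.
Price P = 192 - 2·(431/8) = 337/4.
Orion's profit: (337/4 - 44)·(161/8) - 242 = 568.0313.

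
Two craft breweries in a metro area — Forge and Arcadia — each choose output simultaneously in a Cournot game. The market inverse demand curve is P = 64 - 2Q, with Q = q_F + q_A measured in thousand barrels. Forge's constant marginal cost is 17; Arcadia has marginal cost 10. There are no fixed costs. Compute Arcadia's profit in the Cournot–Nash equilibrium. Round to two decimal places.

206.72

Forge's profit: π_F = (64 - 2Q)q_F - (17q_F). Setting ∂π_F/∂q_F = 0: 47 - 4q_F - 2(q_A) = 0.
Arcadia's profit: π_A = (64 - 2Q)q_A - (10q_A). Setting ∂π_A/∂q_A = 0: 54 - 4q_A - 2(q_F) = 0.
Best responses: q_F = (47 - 2q_A)/4, q_A = (54 - 2q_F)/4.
Substituting one into the other gives q_F = 20/3 and q_A = 61/6.
Price P = 64 - 2·(101/6) = 91/3.
Arcadia's profit: (91/3 - 10)·(61/6) = 206.7222.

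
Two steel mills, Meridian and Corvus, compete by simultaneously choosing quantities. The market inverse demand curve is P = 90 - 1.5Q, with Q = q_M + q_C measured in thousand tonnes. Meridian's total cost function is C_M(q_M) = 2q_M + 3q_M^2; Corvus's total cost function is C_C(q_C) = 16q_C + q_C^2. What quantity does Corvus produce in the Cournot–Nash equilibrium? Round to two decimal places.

12.49

Meridian's profit: π_M = (90 - 1.5Q)q_M - (2q_M + 3q_M²). Setting ∂π_M/∂q_M = 0: 88 - 9q_M - (3/2)(q_C) = 0.
Corvus's profit: π_C = (90 - 1.5Q)q_C - (16q_C + q_C²). Setting ∂π_C/∂q_C = 0: 74 - 5q_C - (3/2)(q_M) = 0.
Rearranging gives the reaction functions q_M = (88 - (3/2)q_C)/9 and q_C = (74 - (3/2)q_M)/5.
Solving the pair: q_M = 1316/171, q_C = 712/57.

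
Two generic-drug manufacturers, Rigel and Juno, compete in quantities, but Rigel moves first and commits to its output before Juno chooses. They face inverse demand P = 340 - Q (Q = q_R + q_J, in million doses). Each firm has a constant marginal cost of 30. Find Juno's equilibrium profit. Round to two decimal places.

6006.25

Solve by backward induction. Given q_R, the follower Juno maximises π_J = (340 - q_R - q_J)q_J - 30q_J.
Setting the follower's marginal profit to zero, 310 - q_R - 2q_J = 0, i.e. q_J = (310 - q_R)/2.
Rigel substitutes q_J(q_R) into its own profit: π_R = q_R(340 - q_R - (310 - q_R)/2) - 30q_R = (185 - (1/2)q_R)q_R - 30q_R.
Leader FOC: 155 - q_R = 0, so q_R = 155.
Then q_J = (310 - 155)/2 = 155/2.
Price P = 340 - 465/2 = 215/2.
Juno's profit: (215/2 - 30)·(155/2) = 6006.2500.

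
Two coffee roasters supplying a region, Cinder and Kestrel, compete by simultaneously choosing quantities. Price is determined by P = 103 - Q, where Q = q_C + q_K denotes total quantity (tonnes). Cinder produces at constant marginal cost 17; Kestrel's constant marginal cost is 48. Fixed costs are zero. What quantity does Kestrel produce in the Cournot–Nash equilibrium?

Cinder's profit: π_C = (103 - Q)q_C - (17q_C). Setting ∂π_C/∂q_C = 0: 86 - 2q_C - (q_K) = 0.
Kestrel's profit: π_K = (103 - Q)q_K - (48q_K). Setting ∂π_K/∂q_K = 0: 55 - 2q_K - (q_C) = 0.
Rearranging gives the reaction functions q_C = (86 - q_K)/2 and q_K = (55 - q_C)/2.
Substituting one into the other gives q_C = 39 and q_K = 8.

8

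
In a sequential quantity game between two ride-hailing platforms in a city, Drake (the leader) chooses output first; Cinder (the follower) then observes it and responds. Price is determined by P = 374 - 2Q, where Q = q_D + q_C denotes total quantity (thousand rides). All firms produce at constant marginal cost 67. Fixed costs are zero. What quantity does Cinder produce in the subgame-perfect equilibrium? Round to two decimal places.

38.38

Solve by backward induction. Given q_D, the follower Cinder maximises π_C = (374 - 2q_D - 2q_C)q_C - 67q_C.
Setting the follower's marginal profit to zero, 307 - 2q_D - 4q_C = 0, i.e. q_C = (307 - 2q_D)/4.
The leader anticipates this reaction. Substituting into P = 374 - 2Q gives P = 441/2 - q_D, so π_D = (441/2 - q_D)q_D - 67q_D.
Leader FOC: 307/2 - 2q_D = 0, so q_D = 307/4.
Then q_C = (307 - 2·(307/4))/4 = 307/8.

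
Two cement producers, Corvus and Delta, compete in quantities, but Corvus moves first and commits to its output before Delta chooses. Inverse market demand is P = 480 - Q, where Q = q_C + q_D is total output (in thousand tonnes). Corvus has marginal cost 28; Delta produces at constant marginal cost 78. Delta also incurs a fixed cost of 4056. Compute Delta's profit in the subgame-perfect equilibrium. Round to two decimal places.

1644.25

The follower Delta best-responds to any q_C: π_D = (480 - Q)q_D - 78q_D.
Follower FOC: 402 - q_C - 2q_D = 0, so q_D(q_C) = (402 - q_C)/2.
The leader anticipates this reaction. Substituting into P = 480 - Q gives P = 279 - (1/2)q_C, so π_C = (279 - (1/2)q_C)q_C - 28q_C.
The leader's first-order condition 251 - q_C = 0 yields q_C = 251.
Then q_D = (402 - 251)/2 = 151/2.
Price P = 480 - 653/2 = 307/2.
Delta's profit: (307/2 - 78)·(151/2) - 4056 = 1644.2500.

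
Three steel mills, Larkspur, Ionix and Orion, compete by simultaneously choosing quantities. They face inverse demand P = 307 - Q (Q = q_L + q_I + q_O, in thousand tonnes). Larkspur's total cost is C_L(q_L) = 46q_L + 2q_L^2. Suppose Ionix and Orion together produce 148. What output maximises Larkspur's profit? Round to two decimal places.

With rivals' combined output fixed at 148, Larkspur's profit is π_L = (307 - 148 - q_L)q_L - (46q_L + 2q_L²) = (159 - q_L)q_L - (46q_L + 2q_L²).
∂π_L/∂q_L = 113 - 6q_L = 0, so q_L = 113/6.

18.83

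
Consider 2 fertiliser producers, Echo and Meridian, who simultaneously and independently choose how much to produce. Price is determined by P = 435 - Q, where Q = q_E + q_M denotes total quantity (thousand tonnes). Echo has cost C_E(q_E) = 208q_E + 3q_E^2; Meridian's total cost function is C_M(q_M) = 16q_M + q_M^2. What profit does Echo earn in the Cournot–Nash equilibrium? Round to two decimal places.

Echo's profit: π_E = (435 - Q)q_E - (208q_E + 3q_E²). Setting ∂π_E/∂q_E = 0: 227 - 8q_E - (q_M) = 0.
Meridian's profit: π_M = (435 - Q)q_M - (16q_M + q_M²). Setting ∂π_M/∂q_M = 0: 419 - 4q_M - (q_E) = 0.
Best responses: q_E = (227 - q_M)/8, q_M = (419 - q_E)/4.
Solving the pair: q_E = 489/31, q_M = 100.8065.
Price P = 435 - 116.5806 = 318.4194.
Echo's profit: 318.4194·(489/31) - 208·(489/31) - 3(489/31)² = 995.3007.

995.30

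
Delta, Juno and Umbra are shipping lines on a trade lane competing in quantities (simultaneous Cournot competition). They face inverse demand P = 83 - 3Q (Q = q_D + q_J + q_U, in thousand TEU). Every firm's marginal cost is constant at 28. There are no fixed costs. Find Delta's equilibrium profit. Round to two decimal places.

Each firm earns π_i = (83 - 3Q)q_i - 28q_i.
Setting ∂π_i/∂q_i = 0 with rivals' quantities fixed: 55 - 6q_i - 3·Σ_{j≠i} q_j = 0.
With identical firms every q_j equals q_i, so Σ_{j≠i} q_j = 2q_i and 55 = 12q_i, giving q_i = 55/12.
Price P = 83 - 3·(55/4) = 167/4.
Delta's profit: (167/4 - 28)·(55/12) = 63.0208.

63.02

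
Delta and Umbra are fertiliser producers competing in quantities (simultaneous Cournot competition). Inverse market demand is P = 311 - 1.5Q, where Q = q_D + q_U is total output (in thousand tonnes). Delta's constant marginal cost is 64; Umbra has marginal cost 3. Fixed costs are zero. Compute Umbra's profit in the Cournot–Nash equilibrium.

10086

Delta's profit: π_D = (311 - 1.5Q)q_D - (64q_D). Setting ∂π_D/∂q_D = 0: 247 - 3q_D - (3/2)(q_U) = 0.
Umbra's profit: π_U = (311 - 1.5Q)q_U - (3q_U). Setting ∂π_U/∂q_U = 0: 308 - 3q_U - (3/2)(q_D) = 0.
So q_D = (247 - (3/2)q_U)/3 and q_U = (308 - (3/2)q_D)/3.
Substituting one into the other gives q_D = 124/3 and q_U = 82.
Price P = 311 - (3/2)·(370/3) = 126.
Umbra's profit: (126 - 3)·82 = 10086.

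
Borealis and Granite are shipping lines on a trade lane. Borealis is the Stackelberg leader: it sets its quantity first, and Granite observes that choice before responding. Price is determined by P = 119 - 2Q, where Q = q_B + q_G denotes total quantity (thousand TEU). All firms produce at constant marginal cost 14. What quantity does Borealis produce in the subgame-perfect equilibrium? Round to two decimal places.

Solve by backward induction. Given q_B, the follower Granite maximises π_G = (119 - 2q_B - 2q_G)q_G - 14q_G.
Setting the follower's marginal profit to zero, 105 - 2q_B - 4q_G = 0, i.e. q_G = (105 - 2q_B)/4.
Borealis substitutes q_G(q_B) into its own profit: π_B = q_B(119 - 2q_B - (105 - 2q_B)/2) - 14q_B = (133/2 - q_B)q_B - 14q_B.
Maximising: ∂π_B/∂q_B = 105/2 - 2q_B = 0, giving q_B = 105/4.
Then q_G = (105 - 2·(105/4))/4 = 105/8.

26.25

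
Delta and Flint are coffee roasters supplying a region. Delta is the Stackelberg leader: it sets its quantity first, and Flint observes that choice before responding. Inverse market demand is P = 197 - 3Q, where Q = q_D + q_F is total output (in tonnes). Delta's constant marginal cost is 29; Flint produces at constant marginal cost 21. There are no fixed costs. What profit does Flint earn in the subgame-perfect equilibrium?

The follower Flint best-responds to any q_D: π_F = (197 - 3Q)q_F - 21q_F.
∂π_F/∂q_F = 176 - 3q_D - 6q_F = 0 gives the reaction function q_F = (176 - 3q_D)/6.
Delta substitutes q_F(q_D) into its own profit: π_D = q_D(197 - 3q_D - (176 - 3q_D)/2) - 29q_D = (109 - (3/2)q_D)q_D - 29q_D.
Maximising: ∂π_D/∂q_D = 80 - 3q_D = 0, giving q_D = 80/3.
Then q_F = (176 - 3·(80/3))/6 = 16.
Price P = 197 - 3·(128/3) = 69.
Flint's profit: (69 - 21)·16 = 768.

768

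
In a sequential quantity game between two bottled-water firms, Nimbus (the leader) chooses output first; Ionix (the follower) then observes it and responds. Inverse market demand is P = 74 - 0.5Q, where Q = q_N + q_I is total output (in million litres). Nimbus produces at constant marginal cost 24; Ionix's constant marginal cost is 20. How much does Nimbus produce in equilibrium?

46

The follower Ionix best-responds to any q_N: π_I = (74 - 0.5Q)q_I - 20q_I.
Follower FOC: 54 - (1/2)q_N - q_I = 0, so q_I(q_N) = (54 - (1/2)q_N).
The leader anticipates this reaction. Substituting into P = 74 - 0.5Q gives P = 47 - (1/4)q_N, so π_N = (47 - (1/4)q_N)q_N - 24q_N.
Leader FOC: 23 - (1/2)q_N = 0, so q_N = 46.
Then q_I = (54 - (1/2)·46) = 31.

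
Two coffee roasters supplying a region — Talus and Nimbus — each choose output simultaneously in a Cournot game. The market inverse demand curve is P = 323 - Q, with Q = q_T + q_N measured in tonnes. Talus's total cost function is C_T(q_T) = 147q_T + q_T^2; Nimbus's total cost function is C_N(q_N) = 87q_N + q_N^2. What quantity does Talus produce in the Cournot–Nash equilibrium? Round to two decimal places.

31.20

Talus's profit: π_T = (323 - Q)q_T - (147q_T + q_T²). Setting ∂π_T/∂q_T = 0: 176 - 4q_T - (q_N) = 0.
Nimbus's first-order condition: 236 - 4q_N - (q_T) = 0.
So q_T = (176 - q_N)/4 and q_N = (236 - q_T)/4.
Substituting one into the other gives q_T = 156/5 and q_N = 256/5.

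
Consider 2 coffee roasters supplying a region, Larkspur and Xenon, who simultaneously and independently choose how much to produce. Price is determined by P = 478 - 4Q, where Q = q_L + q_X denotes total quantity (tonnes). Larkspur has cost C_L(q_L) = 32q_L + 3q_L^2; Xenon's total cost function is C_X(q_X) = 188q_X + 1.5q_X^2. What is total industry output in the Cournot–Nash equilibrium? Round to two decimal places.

Larkspur's profit: π_L = (478 - 4Q)q_L - (32q_L + 3q_L²). Setting ∂π_L/∂q_L = 0: 446 - 14q_L - 4(q_X) = 0.
Xenon's profit: π_X = (478 - 4Q)q_X - (188q_X + (3/2)q_X²). Setting ∂π_X/∂q_X = 0: 290 - 11q_X - 4(q_L) = 0.
So q_L = (446 - 4q_X)/14 and q_X = (290 - 4q_L)/11.
Solving the pair: q_L = 1873/69, q_X = 1138/69.
Total output Q = 1873/69 + 1138/69 = 43.6377.

43.64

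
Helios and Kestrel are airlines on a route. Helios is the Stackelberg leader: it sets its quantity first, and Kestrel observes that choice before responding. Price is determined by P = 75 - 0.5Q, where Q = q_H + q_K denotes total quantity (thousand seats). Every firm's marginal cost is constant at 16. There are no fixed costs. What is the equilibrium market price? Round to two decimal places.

30.75

Solve by backward induction. Given q_H, the follower Kestrel maximises π_K = (75 - (1/2)q_H - (1/2)q_K)q_K - 16q_K.
Setting the follower's marginal profit to zero, 59 - (1/2)q_H - q_K = 0, i.e. q_K = (59 - (1/2)q_H).
The leader anticipates this reaction. Substituting into P = 75 - 0.5Q gives P = 91/2 - (1/4)q_H, so π_H = (91/2 - (1/4)q_H)q_H - 16q_H.
The leader's first-order condition 59/2 - (1/2)q_H = 0 yields q_H = 59.
Then q_K = (59 - (1/2)·59) = 59/2.
Total output Q = 177/2, so price P = 75 - (1/2)·(177/2) = 123/4.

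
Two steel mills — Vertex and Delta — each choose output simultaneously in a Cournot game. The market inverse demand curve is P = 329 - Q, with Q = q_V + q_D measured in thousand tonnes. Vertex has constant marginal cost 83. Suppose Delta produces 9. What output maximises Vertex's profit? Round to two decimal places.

With the rival's output fixed at 9, Vertex's profit is π_V = (329 - 9 - q_V)q_V - (83q_V) = (320 - q_V)q_V - (83q_V).
∂π_V/∂q_V = 237 - 2q_V = 0, so q_V = 237/2.

118.50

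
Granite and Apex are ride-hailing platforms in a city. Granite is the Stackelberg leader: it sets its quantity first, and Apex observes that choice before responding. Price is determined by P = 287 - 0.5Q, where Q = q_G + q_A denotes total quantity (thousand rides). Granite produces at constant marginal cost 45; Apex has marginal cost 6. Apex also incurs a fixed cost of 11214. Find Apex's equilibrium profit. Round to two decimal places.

4896.13

The follower Apex best-responds to any q_G: π_A = (287 - 0.5Q)q_A - 6q_A.
∂π_A/∂q_A = 281 - (1/2)q_G - q_A = 0 gives the reaction function q_A = (281 - (1/2)q_G).
Granite substitutes q_A(q_G) into its own profit: π_G = q_G(287 - (1/2)q_G - (281 - (1/2)q_G)/2) - 45q_G = (293/2 - (1/4)q_G)q_G - 45q_G.
Leader FOC: 203/2 - (1/2)q_G = 0, so q_G = 203.
Then q_A = (281 - (1/2)·203) = 359/2.
Price P = 287 - (1/2)·(765/2) = 383/4.
Apex's profit: (383/4 - 6)·(359/2) - 11214 = 4896.1250.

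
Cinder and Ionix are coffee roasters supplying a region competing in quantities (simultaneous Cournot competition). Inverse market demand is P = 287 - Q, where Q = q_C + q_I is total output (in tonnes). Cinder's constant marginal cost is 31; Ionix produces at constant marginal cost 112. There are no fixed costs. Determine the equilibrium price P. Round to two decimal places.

143.33

Cinder's profit: π_C = (287 - Q)q_C - (31q_C). Setting ∂π_C/∂q_C = 0: 256 - 2q_C - (q_I) = 0.
Ionix's profit: π_I = (287 - Q)q_I - (112q_I). Setting ∂π_I/∂q_I = 0: 175 - 2q_I - (q_C) = 0.
So q_C = (256 - q_I)/2 and q_I = (175 - q_C)/2.
Solving the pair: q_C = 337/3, q_I = 94/3.
Total output Q = 431/3, so price P = 287 - 431/3 = 430/3.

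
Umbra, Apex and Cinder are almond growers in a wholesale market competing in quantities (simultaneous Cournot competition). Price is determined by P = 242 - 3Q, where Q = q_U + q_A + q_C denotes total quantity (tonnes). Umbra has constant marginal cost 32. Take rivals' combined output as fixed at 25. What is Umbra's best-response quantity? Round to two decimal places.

22.50

With rivals' combined output fixed at 25, Umbra's profit is π_U = (242 - 3·25 - 3q_U)q_U - (32q_U) = (167 - 3q_U)q_U - (32q_U).
∂π_U/∂q_U = 135 - 6q_U = 0, so q_U = 45/2.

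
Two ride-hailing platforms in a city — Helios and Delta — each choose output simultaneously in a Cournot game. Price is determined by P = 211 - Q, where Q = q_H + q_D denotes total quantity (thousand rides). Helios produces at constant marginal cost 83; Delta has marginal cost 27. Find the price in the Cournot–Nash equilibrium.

107

Helios's profit: π_H = (211 - Q)q_H - (83q_H). Setting ∂π_H/∂q_H = 0: 128 - 2q_H - (q_D) = 0.
Delta's profit: π_D = (211 - Q)q_D - (27q_D). Setting ∂π_D/∂q_D = 0: 184 - 2q_D - (q_H) = 0.
So q_H = (128 - q_D)/2 and q_D = (184 - q_H)/2.
Solving the pair: q_H = 24, q_D = 80.
Total output Q = 104, so price P = 211 - 104 = 107.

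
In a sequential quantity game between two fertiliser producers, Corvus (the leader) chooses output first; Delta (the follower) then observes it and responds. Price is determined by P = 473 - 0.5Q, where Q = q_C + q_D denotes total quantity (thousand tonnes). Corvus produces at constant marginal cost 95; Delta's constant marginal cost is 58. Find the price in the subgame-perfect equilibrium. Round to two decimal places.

180.25

Solve by backward induction. Given q_C, the follower Delta maximises π_D = (473 - (1/2)q_C - (1/2)q_D)q_D - 58q_D.
∂π_D/∂q_D = 415 - (1/2)q_C - q_D = 0 gives the reaction function q_D = (415 - (1/2)q_C).
Corvus substitutes q_D(q_C) into its own profit: π_C = q_C(473 - (1/2)q_C - (415 - (1/2)q_C)/2) - 95q_C = (531/2 - (1/4)q_C)q_C - 95q_C.
The leader's first-order condition 341/2 - (1/2)q_C = 0 yields q_C = 341.
Then q_D = (415 - (1/2)·341) = 489/2.
Total output Q = 1171/2, so price P = 473 - (1/2)·(1171/2) = 721/4.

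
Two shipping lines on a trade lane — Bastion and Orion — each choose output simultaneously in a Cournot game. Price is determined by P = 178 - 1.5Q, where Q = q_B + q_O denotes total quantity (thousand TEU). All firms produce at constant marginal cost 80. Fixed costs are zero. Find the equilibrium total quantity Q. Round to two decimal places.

A representative firm's profit is π_i = q_i(178 - 1.5Q) - 80q_i.
First-order condition (treating rivals' output as given): 98 - 3q_i - (3/2)q_j = 0.
With identical firms every q_j equals q_i, so q_j = q_i and 98 = (9/2)q_i, giving q_i = 196/9.
Total output Q = 196/9 + 196/9 = 392/9.

43.56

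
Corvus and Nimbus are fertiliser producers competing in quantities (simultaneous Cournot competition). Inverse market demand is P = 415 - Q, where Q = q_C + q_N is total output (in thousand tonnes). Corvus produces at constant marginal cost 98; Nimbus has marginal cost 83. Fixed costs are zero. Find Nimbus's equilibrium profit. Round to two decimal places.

Corvus's profit: π_C = (415 - Q)q_C - (98q_C). Setting ∂π_C/∂q_C = 0: 317 - 2q_C - (q_N) = 0.
Nimbus's first-order condition: 332 - 2q_N - (q_C) = 0.
So q_C = (317 - q_N)/2 and q_N = (332 - q_C)/2.
Solving the pair: q_C = 302/3, q_N = 347/3.
Price P = 415 - 649/3 = 596/3.
Nimbus's profit: (596/3 - 83)·(347/3) = 13378.7778.

13378.78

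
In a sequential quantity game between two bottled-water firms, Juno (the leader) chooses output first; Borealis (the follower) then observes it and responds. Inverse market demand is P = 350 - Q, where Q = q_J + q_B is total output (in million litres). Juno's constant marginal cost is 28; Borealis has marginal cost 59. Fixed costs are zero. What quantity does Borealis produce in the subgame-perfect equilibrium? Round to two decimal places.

57.25

The follower Borealis best-responds to any q_J: π_B = (350 - Q)q_B - 59q_B.
∂π_B/∂q_B = 291 - q_J - 2q_B = 0 gives the reaction function q_B = (291 - q_J)/2.
Juno substitutes q_B(q_J) into its own profit: π_J = q_J(350 - q_J - (291 - q_J)/2) - 28q_J = (409/2 - (1/2)q_J)q_J - 28q_J.
Leader FOC: 353/2 - q_J = 0, so q_J = 353/2.
Then q_B = (291 - 353/2)/2 = 229/4.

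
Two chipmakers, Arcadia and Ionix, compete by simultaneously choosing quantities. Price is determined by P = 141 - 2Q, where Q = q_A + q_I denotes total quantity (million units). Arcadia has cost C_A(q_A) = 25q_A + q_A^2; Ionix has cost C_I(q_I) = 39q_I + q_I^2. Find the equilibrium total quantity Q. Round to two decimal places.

Arcadia's profit: π_A = (141 - 2Q)q_A - (25q_A + q_A²). Setting ∂π_A/∂q_A = 0: 116 - 6q_A - 2(q_I) = 0.
Ionix's first-order condition: 102 - 6q_I - 2(q_A) = 0.
So q_A = (116 - 2q_I)/6 and q_I = (102 - 2q_A)/6.
Solving the pair: q_A = 123/8, q_I = 95/8.
Total output Q = 123/8 + 95/8 = 109/4.

27.25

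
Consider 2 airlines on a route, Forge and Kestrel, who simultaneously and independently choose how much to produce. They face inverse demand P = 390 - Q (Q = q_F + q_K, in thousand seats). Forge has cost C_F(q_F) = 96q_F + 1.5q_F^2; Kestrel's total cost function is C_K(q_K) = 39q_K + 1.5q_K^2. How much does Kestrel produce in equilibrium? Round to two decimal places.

Forge's profit: π_F = (390 - Q)q_F - (96q_F + (3/2)q_F²). Setting ∂π_F/∂q_F = 0: 294 - 5q_F - (q_K) = 0.
Kestrel's first-order condition: 351 - 5q_K - (q_F) = 0.
Rearranging gives the reaction functions q_F = (294 - q_K)/5 and q_K = (351 - q_F)/5.
Solving the pair: q_F = 373/8, q_K = 487/8.

60.88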